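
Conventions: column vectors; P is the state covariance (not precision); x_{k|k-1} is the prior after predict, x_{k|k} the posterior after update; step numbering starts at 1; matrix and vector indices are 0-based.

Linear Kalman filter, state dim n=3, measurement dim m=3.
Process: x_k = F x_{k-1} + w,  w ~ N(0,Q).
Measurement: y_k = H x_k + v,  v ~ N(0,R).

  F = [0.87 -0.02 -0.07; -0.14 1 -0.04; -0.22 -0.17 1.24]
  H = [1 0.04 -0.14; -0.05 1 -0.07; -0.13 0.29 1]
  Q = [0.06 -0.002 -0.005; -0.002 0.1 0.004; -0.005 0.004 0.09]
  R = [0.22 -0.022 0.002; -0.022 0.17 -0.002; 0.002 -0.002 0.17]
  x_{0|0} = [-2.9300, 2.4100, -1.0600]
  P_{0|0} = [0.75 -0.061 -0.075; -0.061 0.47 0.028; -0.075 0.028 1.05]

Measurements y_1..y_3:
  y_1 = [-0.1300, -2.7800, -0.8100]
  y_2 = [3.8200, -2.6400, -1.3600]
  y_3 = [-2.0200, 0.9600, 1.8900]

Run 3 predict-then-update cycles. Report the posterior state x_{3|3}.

step 1: x^-=[-2.5231, 2.8626, -1.0795]  P^-=[0.6443 -0.1531 -0.3118; -0.1531 0.6004 -0.0456; -0.3118 -0.0456 1.7789]  S=[0.9757 -0.1394 -0.6849; -0.1394 0.8002 0.0419; -0.6849 0.0419 2.0764]  K=[0.7019 -0.0832 0.0213; 0.0298 0.7656 0.0658; 0.0042 -0.2383 0.8761]  nu=[2.1275, -5.8443, -0.8887]  x^+=[-0.5628, -1.6067, -0.4561]  P^+=[0.1615 -0.0193 0.0318; -0.0193 0.1263 -0.0294; 0.0318 -0.0294 0.1621]
step 2: x^-=[-0.4255, -1.5096, -0.1686]  P^-=[0.1798 -0.0394 -0.0116; -0.0394 0.2379 -0.0587; -0.0116 -0.0587 0.3443]  S=[0.4077 -0.0483 -0.0898; -0.0483 0.4221 -0.0073; -0.0898 -0.0073 0.5093]  K=[0.4301 -0.0637 -0.0162; 0.0253 0.5816 0.0430; -0.0344 -0.1877 0.6368]  nu=[4.2823, -1.1634, -0.8089]  x^+=[1.5033, -2.1128, -0.6127]  P^+=[0.0987 -0.0143 0.0152; -0.0143 0.0959 -0.0235; 0.0152 -0.0235 0.1173]
step 3: x^-=[1.3930, -2.2988, -0.7313]  P^-=[0.1339 -0.0268 -0.0148; -0.0268 0.2040 -0.0440; -0.0148 -0.0440 0.2785]  S=[0.3622 -0.0373 -0.0747; -0.0373 0.3845 -0.0001; -0.0747 -0.0001 0.4483]  K=[0.3614 -0.0494 -0.0289; 0.0314 0.5453 0.0469; -0.0492 -0.1679 0.5889]  nu=[-3.4235, 3.2773, 3.4690]  x^+=[-0.1063, -0.4566, 0.9297]  P^+=[0.0824 -0.0115 0.0099; -0.0115 0.0899 -0.0206; 0.0099 -0.0206 0.1076]

x_post = [-0.1063, -0.4566, 0.9297]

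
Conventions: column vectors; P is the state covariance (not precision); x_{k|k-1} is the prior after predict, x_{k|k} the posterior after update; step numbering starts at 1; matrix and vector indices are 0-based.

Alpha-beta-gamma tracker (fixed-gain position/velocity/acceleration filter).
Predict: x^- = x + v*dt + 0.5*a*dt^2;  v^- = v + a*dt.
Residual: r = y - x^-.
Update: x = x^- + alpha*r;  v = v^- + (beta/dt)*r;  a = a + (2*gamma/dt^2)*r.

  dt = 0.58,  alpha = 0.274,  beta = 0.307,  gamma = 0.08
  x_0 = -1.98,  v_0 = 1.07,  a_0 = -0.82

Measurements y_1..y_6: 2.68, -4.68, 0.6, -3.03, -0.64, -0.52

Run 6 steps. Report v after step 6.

step 1: x_pred=-1.4973  r=4.1773  x^+=-0.3527  v^+=2.8055  a^+=1.1668
step 2: x_pred=1.4707  r=-6.1507  x^+=-0.2146  v^+=0.2266  a^+=-1.7586
step 3: x_pred=-0.3789  r=0.9789  x^+=-0.1107  v^+=-0.2752  a^+=-1.2930
step 4: x_pred=-0.4878  r=-2.5422  x^+=-1.1844  v^+=-2.3707  a^+=-2.5021
step 5: x_pred=-2.9803  r=2.3403  x^+=-2.3390  v^+=-2.5833  a^+=-1.3890
step 6: x_pred=-4.0709  r=3.5509  x^+=-3.0980  v^+=-1.5093  a^+=0.2999

v_post = -1.5093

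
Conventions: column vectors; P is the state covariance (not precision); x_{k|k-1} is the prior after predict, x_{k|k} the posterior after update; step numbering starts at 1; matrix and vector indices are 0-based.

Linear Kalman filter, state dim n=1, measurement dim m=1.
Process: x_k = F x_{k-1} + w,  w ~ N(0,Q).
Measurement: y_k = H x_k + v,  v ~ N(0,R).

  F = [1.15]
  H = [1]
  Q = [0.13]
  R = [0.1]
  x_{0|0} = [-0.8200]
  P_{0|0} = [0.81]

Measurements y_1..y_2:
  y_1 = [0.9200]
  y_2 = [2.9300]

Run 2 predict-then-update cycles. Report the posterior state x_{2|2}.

step 1: x^-=[-0.9430]  P^-=[1.2012]  S=[1.3012]  K=[0.9231]  nu=[1.8630]  x^+=[0.7768]  P^+=[0.0923]
step 2: x^-=[0.8934]  P^-=[0.2521]  S=[0.3521]  K=[0.7160]  nu=[2.0366]  x^+=[2.3515]  P^+=[0.0716]

x_post = [2.3515]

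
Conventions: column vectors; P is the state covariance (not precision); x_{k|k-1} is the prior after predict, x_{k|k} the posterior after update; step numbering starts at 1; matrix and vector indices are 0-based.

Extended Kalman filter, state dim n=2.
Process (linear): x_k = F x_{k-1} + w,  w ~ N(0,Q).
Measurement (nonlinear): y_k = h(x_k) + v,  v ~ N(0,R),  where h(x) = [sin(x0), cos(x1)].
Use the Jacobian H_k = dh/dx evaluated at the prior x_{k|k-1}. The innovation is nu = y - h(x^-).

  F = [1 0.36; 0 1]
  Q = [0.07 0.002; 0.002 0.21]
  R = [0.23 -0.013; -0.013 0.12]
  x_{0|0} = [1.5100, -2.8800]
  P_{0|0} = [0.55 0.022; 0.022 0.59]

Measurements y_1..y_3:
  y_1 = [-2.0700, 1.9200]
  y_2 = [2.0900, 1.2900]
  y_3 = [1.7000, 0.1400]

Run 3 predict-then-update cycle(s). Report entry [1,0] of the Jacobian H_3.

step 1: x^-=[0.4732, -2.8800]  P^-=[0.7123 0.2364; 0.2364 0.8000]  H_jac=[0.8901 0.0000; 0.0000 0.2586]  S=[0.7944 0.0414; 0.0414 0.1735]  K=[0.7896 0.1639; 0.2053 1.1434]  nu=[-2.5257, 2.8860]  x^+=[-1.0483, -0.0986]  P^+=[0.2016 0.0363; 0.0363 0.5202]
step 2: x^-=[-1.0837, -0.0986]  P^-=[0.3652 0.2256; 0.2256 0.7302]  H_jac=[0.4680 0.0000; 0.0000 0.0984]  S=[0.3100 -0.0026; -0.0026 0.1271]  K=[0.5530 0.1861; 0.3455 0.5726]  nu=[2.9737, 0.2949]  x^+=[0.6155, 1.0976]  P^+=[0.2666 0.1539; 0.1539 0.6526]
step 3: x^-=[1.0106, 1.0976]  P^-=[0.5319 0.3908; 0.3908 0.8626]  H_jac=[0.5313 0.0000; 0.0000 -0.8901]  S=[0.3802 -0.1978; -0.1978 0.8034]  K=[0.5943 -0.2866; 0.0561 -0.9419]  nu=[0.8528, -0.3158]  x^+=[1.6080, 1.4428]  P^+=[0.2643 0.0473; 0.0473 0.1278]

H_jac[1,0] = 0.0000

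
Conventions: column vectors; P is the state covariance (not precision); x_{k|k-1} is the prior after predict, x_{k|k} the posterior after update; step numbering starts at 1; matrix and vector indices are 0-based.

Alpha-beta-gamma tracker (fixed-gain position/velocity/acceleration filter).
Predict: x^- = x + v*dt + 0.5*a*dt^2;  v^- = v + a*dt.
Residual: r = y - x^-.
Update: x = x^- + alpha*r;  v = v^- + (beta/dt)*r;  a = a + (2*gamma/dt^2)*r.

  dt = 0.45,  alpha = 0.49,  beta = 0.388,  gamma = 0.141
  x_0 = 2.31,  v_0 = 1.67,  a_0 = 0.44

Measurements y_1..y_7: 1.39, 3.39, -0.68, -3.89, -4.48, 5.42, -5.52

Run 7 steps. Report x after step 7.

step 1: x_pred=3.1061  r=-1.7161  x^+=2.2652  v^+=0.3884  a^+=-1.9498
step 2: x_pred=2.2425  r=1.1475  x^+=2.8048  v^+=0.5004  a^+=-0.3518
step 3: x_pred=2.9943  r=-3.6743  x^+=1.1939  v^+=-2.8261  a^+=-5.4687
step 4: x_pred=-0.6315  r=-3.2585  x^+=-2.2282  v^+=-8.0965  a^+=-10.0064
step 5: x_pred=-6.8847  r=2.4047  x^+=-5.7064  v^+=-10.5260  a^+=-6.6576
step 6: x_pred=-11.1172  r=16.5372  x^+=-3.0140  v^+=0.7369  a^+=16.3720
step 7: x_pred=-1.0247  r=-4.4953  x^+=-3.2274  v^+=4.2283  a^+=10.1119

x_post = -3.2274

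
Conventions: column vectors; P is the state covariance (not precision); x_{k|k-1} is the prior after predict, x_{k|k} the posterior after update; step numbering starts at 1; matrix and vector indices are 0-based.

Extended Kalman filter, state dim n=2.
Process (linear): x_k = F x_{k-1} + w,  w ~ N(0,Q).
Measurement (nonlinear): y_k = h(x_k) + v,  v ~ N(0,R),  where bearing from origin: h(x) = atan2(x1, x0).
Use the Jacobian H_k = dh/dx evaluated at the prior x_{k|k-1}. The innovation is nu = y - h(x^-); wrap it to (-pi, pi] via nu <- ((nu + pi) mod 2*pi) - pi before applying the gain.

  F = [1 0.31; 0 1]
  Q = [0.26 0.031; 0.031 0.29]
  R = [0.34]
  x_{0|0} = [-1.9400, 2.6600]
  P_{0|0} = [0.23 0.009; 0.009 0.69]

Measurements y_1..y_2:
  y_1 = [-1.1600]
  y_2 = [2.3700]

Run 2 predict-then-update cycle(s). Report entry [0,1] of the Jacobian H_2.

H_jac[0,1] = 0.0838

step 1: x^-=[-1.1154, 2.6600]  P^-=[0.5619 0.2539; 0.2539 0.9800]  H_jac=[-0.3197 -0.1341]  S=[0.4368]  K=[-0.4892; -0.4866]  nu=[-3.1278]  x^+=[0.4147, 4.1821]  P^+=[0.4574 0.1499; 0.1499 0.8766]
step 2: x^-=[1.7112, 4.1821]  P^-=[0.8945 0.4527; 0.4527 1.1666]  H_jac=[-0.2048 0.0838]  S=[0.3702]  K=[-0.3925; 0.0136]  nu=[1.1876]  x^+=[1.2451, 4.1983]  P^+=[0.8375 0.4546; 0.4546 1.1665]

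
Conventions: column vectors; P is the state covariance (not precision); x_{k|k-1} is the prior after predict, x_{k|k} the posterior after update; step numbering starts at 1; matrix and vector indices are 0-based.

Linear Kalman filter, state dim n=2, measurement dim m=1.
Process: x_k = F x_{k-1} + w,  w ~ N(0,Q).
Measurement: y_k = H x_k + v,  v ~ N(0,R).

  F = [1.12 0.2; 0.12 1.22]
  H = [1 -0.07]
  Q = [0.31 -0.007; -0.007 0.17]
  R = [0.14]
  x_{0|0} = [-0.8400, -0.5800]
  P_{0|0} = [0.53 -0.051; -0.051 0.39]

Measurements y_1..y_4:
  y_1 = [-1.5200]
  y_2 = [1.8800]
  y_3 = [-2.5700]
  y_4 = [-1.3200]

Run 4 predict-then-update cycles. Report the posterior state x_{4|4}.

x_post = [-1.6633, -1.8996]

step 1: x^-=[-1.0568, -0.8084]  P^-=[0.9676 0.0885; 0.0885 0.7432]  S=[1.0988]  K=[0.8749; 0.0332]  nu=[-0.5198]  x^+=[-1.5116, -0.8256]  P^+=[0.1264 0.0566; 0.0566 0.7420]
step 2: x^-=[-1.8581, -1.1887]  P^-=[0.5236 0.2697; 0.2697 1.2927]  S=[0.6322]  K=[0.7984; 0.2835]  nu=[3.6549]  x^+=[1.0600, -0.1526]  P^+=[0.1206 0.1266; 0.1266 1.2419]
step 3: x^-=[1.1566, -0.0590]  P^-=[0.5677 0.4883; 0.4883 2.0573]  S=[0.6495]  K=[0.8215; 0.5301]  nu=[-3.7308]  x^+=[-1.9083, -2.0368]  P^+=[0.1294 0.2055; 0.2055 1.8748]
step 4: x^-=[-2.5447, -2.7138]  P^-=[0.6393 0.7535; 0.7535 3.0224]  S=[0.6887]  K=[0.8518; 0.7869]  nu=[1.0347]  x^+=[-1.6633, -1.8996]  P^+=[0.1397 0.2919; 0.2919 2.5960]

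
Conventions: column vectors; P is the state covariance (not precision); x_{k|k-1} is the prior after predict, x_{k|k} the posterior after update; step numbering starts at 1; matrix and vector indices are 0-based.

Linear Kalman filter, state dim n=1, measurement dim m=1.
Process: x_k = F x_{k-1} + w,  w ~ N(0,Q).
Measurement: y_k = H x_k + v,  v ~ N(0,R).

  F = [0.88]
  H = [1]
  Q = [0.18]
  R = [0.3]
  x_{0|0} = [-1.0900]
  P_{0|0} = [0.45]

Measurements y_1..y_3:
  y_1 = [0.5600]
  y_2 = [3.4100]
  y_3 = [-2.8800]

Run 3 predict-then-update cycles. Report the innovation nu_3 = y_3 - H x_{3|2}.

step 1: x^-=[-0.9592]  P^-=[0.5285]  S=[0.8285]  K=[0.6379]  nu=[1.5192]  x^+=[0.0099]  P^+=[0.1914]
step 2: x^-=[0.0087]  P^-=[0.3282]  S=[0.6282]  K=[0.5224]  nu=[3.4013]  x^+=[1.7857]  P^+=[0.1567]
step 3: x^-=[1.5714]  P^-=[0.3014]  S=[0.6014]  K=[0.5011]  nu=[-4.4514]  x^+=[-0.6594]  P^+=[0.1503]

innov = [-4.4514]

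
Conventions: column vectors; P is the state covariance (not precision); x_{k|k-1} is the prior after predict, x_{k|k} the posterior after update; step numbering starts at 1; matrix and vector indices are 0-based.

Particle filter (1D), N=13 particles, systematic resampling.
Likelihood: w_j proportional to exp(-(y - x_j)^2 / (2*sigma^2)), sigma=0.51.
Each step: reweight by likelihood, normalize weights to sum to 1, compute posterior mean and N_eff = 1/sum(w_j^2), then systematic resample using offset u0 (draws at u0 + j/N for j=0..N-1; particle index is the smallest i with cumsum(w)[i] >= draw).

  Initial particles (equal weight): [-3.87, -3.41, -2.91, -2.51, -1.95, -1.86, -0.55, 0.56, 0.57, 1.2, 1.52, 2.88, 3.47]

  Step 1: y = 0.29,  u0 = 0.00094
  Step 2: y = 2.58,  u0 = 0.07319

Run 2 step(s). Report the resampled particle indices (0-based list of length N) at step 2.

step 1: w=[0.0000, 0.0000, 0.0000, 0.0000, 0.0000, 0.0001, 0.1147, 0.3871, 0.3831, 0.0907, 0.0243, 0.0000, 0.0000]  mean=0.5176  Neff=3.1387  idx=[6, 6, 7, 7, 7, 7, 7, 8, 8, 8, 8, 8, 9]
step 2: w=[0.0000, 0.0000, 0.0132, 0.0132, 0.0132, 0.0132, 0.0132, 0.0142, 0.0142, 0.0142, 0.0142, 0.0142, 0.8631]  mean=1.1131  Neff=1.3391  idx=[7, 12, 12, 12, 12, 12, 12, 12, 12, 12, 12, 12, 12]

resampled_idx = [7, 12, 12, 12, 12, 12, 12, 12, 12, 12, 12, 12, 12]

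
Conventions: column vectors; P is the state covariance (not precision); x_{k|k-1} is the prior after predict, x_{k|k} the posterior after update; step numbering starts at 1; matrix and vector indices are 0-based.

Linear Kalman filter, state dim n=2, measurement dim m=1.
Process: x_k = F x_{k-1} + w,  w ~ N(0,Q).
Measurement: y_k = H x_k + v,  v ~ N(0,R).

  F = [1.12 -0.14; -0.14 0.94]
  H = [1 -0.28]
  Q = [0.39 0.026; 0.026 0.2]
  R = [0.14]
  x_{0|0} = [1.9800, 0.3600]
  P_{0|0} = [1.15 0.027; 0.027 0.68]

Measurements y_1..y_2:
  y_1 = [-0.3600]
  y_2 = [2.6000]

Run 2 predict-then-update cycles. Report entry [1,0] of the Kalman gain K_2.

step 1: x^-=[2.1672, 0.0612]  P^-=[1.8374 -0.2149; -0.2149 0.8163]  S=[2.1617]  K=[0.8778; -0.2051]  nu=[-2.5101]  x^+=[-0.0361, 0.5761]  P^+=[0.1717 0.1744; 0.1744 0.7253]
step 2: x^-=[-0.1211, 0.5466]  P^-=[0.5649 0.0906; 0.0906 0.7984]  S=[0.7168]  K=[0.7528; -0.1854]  nu=[2.8742]  x^+=[2.0424, 0.0136]  P^+=[0.1588 0.1907; 0.1907 0.7737]

K[1,0] = -0.1854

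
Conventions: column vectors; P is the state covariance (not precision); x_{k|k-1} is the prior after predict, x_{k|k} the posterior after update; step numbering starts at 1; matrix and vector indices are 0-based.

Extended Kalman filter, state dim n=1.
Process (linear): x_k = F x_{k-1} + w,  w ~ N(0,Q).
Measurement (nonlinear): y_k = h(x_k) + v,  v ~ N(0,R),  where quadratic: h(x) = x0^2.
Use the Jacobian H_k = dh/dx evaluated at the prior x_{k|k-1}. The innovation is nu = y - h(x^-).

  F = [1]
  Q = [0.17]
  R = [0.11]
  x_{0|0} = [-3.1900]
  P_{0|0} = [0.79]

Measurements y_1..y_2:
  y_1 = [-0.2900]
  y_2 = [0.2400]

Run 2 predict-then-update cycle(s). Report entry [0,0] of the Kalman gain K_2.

K[0,0] = -0.3018

step 1: x^-=[-3.1900]  P^-=[0.9600]  H_jac=[-6.3800]  S=[39.1862]  K=[-0.1563]  nu=[-10.4661]  x^+=[-1.5542]  P^+=[0.0027]
step 2: x^-=[-1.5542]  P^-=[0.1727]  H_jac=[-3.1083]  S=[1.7785]  K=[-0.3018]  nu=[-2.1754]  x^+=[-0.8976]  P^+=[0.0107]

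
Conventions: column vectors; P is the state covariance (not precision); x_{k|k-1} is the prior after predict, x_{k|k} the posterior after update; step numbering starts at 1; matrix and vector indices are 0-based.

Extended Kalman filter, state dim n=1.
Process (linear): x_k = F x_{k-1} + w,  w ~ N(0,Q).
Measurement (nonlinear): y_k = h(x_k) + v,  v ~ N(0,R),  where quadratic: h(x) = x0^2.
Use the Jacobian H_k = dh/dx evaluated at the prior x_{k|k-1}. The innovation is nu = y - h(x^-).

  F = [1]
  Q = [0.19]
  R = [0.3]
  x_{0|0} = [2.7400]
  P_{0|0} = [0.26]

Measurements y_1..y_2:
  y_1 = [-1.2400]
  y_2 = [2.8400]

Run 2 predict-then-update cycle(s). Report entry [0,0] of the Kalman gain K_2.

step 1: x^-=[2.7400]  P^-=[0.4500]  H_jac=[5.4800]  S=[13.8137]  K=[0.1785]  nu=[-8.7476]  x^+=[1.1784]  P^+=[0.0098]
step 2: x^-=[1.1784]  P^-=[0.1998]  H_jac=[2.3568]  S=[1.4096]  K=[0.3340]  nu=[1.4514]  x^+=[1.6632]  P^+=[0.0425]

K[0,0] = 0.3340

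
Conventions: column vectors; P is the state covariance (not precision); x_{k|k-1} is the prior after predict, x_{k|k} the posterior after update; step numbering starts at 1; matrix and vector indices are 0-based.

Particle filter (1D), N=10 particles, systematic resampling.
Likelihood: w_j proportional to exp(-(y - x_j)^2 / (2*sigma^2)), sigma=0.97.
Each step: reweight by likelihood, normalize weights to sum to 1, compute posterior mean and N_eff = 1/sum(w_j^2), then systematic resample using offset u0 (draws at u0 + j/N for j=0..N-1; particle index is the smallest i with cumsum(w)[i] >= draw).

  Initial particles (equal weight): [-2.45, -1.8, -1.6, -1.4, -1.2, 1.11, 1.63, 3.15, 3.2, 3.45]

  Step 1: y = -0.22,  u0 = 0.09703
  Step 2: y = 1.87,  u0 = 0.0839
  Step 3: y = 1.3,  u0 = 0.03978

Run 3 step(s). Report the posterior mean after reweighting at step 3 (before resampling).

step 1: w=[0.0305, 0.1136, 0.1556, 0.2043, 0.2570, 0.1673, 0.0695, 0.0010, 0.0009, 0.0003]  mean=-0.8167  Neff=5.5970  idx=[1, 2, 2, 3, 3, 4, 4, 5, 5, 6]
step 2: w=[0.0003, 0.0007, 0.0007, 0.0014, 0.0014, 0.0027, 0.0027, 0.2984, 0.2984, 0.3934]  mean=1.2905  Neff=3.0045  idx=[7, 7, 7, 8, 8, 8, 9, 9, 9, 9]
step 3: w=[0.1015, 0.1015, 0.1015, 0.1015, 0.1015, 0.1015, 0.0977, 0.0977, 0.0977, 0.0977]  mean=1.3132  Neff=9.9964  idx=[0, 1, 2, 3, 4, 5, 6, 7, 8, 9]

post_mean = 1.3132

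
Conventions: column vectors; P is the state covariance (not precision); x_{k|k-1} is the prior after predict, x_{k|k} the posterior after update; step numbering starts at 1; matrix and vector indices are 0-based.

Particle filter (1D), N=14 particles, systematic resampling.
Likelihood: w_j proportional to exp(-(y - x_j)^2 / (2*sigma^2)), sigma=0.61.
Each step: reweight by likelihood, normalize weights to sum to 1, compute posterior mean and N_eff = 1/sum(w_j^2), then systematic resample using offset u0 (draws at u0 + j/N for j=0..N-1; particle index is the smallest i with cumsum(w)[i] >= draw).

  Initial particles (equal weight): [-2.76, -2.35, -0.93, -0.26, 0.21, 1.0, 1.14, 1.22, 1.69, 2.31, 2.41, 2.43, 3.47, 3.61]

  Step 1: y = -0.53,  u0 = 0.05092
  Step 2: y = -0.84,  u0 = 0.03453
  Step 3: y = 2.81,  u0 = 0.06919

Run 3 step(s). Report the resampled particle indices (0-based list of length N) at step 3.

resampled_idx = [10, 13, 13, 13, 13, 13, 13, 13, 13, 13, 13, 13, 13, 13]

step 1: w=[0.0005, 0.0051, 0.3523, 0.3960, 0.2093, 0.0188, 0.0103, 0.0071, 0.0006, 0.0000, 0.0000, 0.0000, 0.0000, 0.0000]  mean=-0.3599  Neff=3.0746  idx=[2, 2, 2, 2, 2, 3, 3, 3, 3, 3, 4, 4, 4, 5]
step 2: w=[0.1122, 0.1122, 0.1122, 0.1122, 0.1122, 0.0721, 0.0721, 0.0721, 0.0721, 0.0721, 0.0258, 0.0258, 0.0258, 0.0012]  mean=-0.5979  Neff=11.0001  idx=[0, 0, 1, 2, 2, 3, 4, 4, 5, 6, 7, 8, 9, 11]
step 3: w=[0.0001, 0.0001, 0.0001, 0.0001, 0.0001, 0.0001, 0.0001, 0.0001, 0.0244, 0.0244, 0.0244, 0.0244, 0.0244, 0.8774]  mean=0.1521  Neff=1.2940  idx=[10, 13, 13, 13, 13, 13, 13, 13, 13, 13, 13, 13, 13, 13]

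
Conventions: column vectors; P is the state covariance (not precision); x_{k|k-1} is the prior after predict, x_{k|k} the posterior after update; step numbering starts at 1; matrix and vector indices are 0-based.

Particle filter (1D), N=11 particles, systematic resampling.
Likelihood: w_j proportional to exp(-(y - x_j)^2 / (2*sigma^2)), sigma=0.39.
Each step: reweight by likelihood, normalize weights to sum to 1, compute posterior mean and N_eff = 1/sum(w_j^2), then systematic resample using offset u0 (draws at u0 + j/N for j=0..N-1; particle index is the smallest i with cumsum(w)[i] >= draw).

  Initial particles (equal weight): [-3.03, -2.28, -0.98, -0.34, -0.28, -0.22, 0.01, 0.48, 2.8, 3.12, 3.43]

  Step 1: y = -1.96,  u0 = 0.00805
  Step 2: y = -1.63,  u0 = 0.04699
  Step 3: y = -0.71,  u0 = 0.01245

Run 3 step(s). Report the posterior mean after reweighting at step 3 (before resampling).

step 1: w=[0.0297, 0.9153, 0.0545, 0.0002, 0.0001, 0.0001, 0.0000, 0.0000, 0.0000, 0.0000, 0.0000]  mean=-2.2306  Neff=1.1881  idx=[0, 1, 1, 1, 1, 1, 1, 1, 1, 1, 1]
step 2: w=[0.0006, 0.0999, 0.0999, 0.0999, 0.0999, 0.0999, 0.0999, 0.0999, 0.0999, 0.0999, 0.0999]  mean=-2.2805  Neff=10.0127  idx=[1, 2, 3, 4, 5, 6, 6, 7, 8, 9, 10]
step 3: w=[0.0909, 0.0909, 0.0909, 0.0909, 0.0909, 0.0909, 0.0909, 0.0909, 0.0909, 0.0909, 0.0909]  mean=-2.2800  Neff=11.0000  idx=[0, 1, 2, 3, 4, 5, 6, 7, 8, 9, 10]

post_mean = -2.2800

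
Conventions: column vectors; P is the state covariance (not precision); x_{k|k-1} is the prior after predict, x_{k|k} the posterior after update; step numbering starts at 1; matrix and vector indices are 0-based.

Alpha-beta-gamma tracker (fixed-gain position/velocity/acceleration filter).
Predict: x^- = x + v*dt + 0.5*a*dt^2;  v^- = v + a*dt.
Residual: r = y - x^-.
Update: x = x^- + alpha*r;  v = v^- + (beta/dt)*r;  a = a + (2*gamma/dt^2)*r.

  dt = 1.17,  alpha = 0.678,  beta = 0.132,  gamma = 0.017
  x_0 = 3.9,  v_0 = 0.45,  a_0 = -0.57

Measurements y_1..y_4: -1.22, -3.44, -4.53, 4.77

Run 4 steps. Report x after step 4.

x_post = 0.5036

step 1: x_pred=4.0364  r=-5.2564  x^+=0.4725  v^+=-0.8099  a^+=-0.7006
step 2: x_pred=-0.9546  r=-2.4854  x^+=-2.6397  v^+=-1.9100  a^+=-0.7623
step 3: x_pred=-5.3961  r=0.8661  x^+=-4.8089  v^+=-2.7041  a^+=-0.7408
step 4: x_pred=-8.4798  r=13.2498  x^+=0.5036  v^+=-2.0760  a^+=-0.4117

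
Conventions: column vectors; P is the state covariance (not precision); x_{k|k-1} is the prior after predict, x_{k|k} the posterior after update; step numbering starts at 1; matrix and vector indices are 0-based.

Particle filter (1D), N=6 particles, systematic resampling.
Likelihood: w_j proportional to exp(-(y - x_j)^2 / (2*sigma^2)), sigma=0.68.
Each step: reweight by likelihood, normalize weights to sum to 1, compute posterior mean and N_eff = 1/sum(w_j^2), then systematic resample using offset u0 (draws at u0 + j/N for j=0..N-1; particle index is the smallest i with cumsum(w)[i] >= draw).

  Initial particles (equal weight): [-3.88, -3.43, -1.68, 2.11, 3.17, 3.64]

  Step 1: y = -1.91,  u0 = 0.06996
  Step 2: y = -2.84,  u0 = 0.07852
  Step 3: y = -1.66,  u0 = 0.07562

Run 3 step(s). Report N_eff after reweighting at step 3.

step 1: w=[0.0144, 0.0789, 0.9066, 0.0000, 0.0000, 0.0000]  mean=-1.8499  Neff=1.2072  idx=[1, 2, 2, 2, 2, 2]
step 2: w=[0.3703, 0.1259, 0.1259, 0.1259, 0.1259, 0.1259]  mean=-2.3281  Neff=4.6203  idx=[0, 0, 1, 2, 3, 5]
step 3: w=[0.0083, 0.0083, 0.2458, 0.2458, 0.2458, 0.2458]  mean=-1.7091  Neff=4.1340  idx=[2, 2, 3, 4, 4, 5]

N_eff = 4.1340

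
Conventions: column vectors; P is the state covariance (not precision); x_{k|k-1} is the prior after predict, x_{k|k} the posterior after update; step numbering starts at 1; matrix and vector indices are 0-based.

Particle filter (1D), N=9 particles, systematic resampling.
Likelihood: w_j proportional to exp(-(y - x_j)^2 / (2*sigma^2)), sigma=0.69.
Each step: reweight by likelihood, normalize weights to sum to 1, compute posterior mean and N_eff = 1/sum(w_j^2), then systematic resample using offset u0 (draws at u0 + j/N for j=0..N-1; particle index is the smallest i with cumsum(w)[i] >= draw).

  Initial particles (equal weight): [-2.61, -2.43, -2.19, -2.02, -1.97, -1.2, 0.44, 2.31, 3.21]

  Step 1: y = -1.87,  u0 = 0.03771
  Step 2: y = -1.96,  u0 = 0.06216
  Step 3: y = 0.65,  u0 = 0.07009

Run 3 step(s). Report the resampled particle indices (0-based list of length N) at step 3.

step 1: w=[0.1179, 0.1507, 0.1881, 0.2046, 0.2073, 0.1307, 0.0008, 0.0000, 0.0000]  mean=-2.0638  Neff=5.7509  idx=[0, 1, 1, 2, 3, 3, 4, 4, 5]
step 2: w=[0.0832, 0.1028, 0.1028, 0.1227, 0.1292, 0.1292, 0.1297, 0.1297, 0.0707]  mean=-2.1033  Neff=8.6854  idx=[0, 1, 2, 3, 4, 5, 6, 7, 8]
step 3: w=[0.0005, 0.0016, 0.0016, 0.0069, 0.0184, 0.0184, 0.0243, 0.0243, 0.9040]  mean=-1.2790  Neff=1.2208  idx=[6, 8, 8, 8, 8, 8, 8, 8, 8]

resampled_idx = [6, 8, 8, 8, 8, 8, 8, 8, 8]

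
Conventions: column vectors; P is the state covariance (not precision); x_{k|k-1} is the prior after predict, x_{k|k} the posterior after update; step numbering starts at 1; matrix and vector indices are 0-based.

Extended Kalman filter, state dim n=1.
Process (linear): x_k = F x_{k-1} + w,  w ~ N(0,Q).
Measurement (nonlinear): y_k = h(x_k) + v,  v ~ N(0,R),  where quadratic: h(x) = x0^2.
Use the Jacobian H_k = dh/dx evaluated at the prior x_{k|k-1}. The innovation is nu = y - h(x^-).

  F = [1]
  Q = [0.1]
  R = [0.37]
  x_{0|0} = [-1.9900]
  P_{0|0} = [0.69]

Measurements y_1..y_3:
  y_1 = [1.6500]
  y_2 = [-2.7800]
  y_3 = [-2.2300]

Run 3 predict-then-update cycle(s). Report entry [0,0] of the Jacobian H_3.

H_jac[0,0] = -0.3898

step 1: x^-=[-1.9900]  P^-=[0.7900]  H_jac=[-3.9800]  S=[12.8839]  K=[-0.2440]  nu=[-2.3101]  x^+=[-1.4262]  P^+=[0.0227]
step 2: x^-=[-1.4262]  P^-=[0.1227]  H_jac=[-2.8525]  S=[1.3683]  K=[-0.2558]  nu=[-4.8142]  x^+=[-0.1949]  P^+=[0.0332]
step 3: x^-=[-0.1949]  P^-=[0.1332]  H_jac=[-0.3898]  S=[0.3902]  K=[-0.1330]  nu=[-2.2680]  x^+=[0.1068]  P^+=[0.1263]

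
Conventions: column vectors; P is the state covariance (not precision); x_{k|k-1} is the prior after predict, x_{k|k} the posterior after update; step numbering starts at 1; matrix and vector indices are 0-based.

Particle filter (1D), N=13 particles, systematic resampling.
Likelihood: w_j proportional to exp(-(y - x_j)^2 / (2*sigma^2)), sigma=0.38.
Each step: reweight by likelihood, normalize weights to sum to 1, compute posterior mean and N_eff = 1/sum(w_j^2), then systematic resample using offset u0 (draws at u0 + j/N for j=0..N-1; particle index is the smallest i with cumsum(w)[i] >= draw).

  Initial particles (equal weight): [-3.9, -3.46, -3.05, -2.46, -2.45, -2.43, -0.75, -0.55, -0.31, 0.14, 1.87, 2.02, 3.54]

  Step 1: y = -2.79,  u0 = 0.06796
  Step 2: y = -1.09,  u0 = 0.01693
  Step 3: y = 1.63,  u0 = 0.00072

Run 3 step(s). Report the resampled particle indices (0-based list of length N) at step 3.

step 1: w=[0.0047, 0.0702, 0.2628, 0.2278, 0.2226, 0.2120, 0.0000, 0.0000, 0.0000, 0.0000, 0.0000, 0.0000, 0.0000]  mean=-2.6834  Neff=4.5376  idx=[1, 2, 2, 2, 3, 3, 3, 4, 4, 4, 5, 5, 5]
step 2: w=[0.0000, 0.0001, 0.0001, 0.0001, 0.0973, 0.0973, 0.0973, 0.1070, 0.1070, 0.1070, 0.1290, 0.1290, 0.1290]  mean=-2.4454  Neff=8.8797  idx=[4, 4, 5, 6, 7, 8, 8, 9, 10, 10, 11, 11, 12]
step 3: w=[0.0477, 0.0477, 0.0477, 0.0477, 0.0633, 0.0633, 0.0633, 0.0633, 0.1112, 0.1112, 0.1112, 0.1112, 0.1112]  mean=-2.4408  Neff=11.4992  idx=[0, 1, 3, 4, 5, 7, 8, 8, 9, 10, 10, 11, 12]

resampled_idx = [0, 1, 3, 4, 5, 7, 8, 8, 9, 10, 10, 11, 12]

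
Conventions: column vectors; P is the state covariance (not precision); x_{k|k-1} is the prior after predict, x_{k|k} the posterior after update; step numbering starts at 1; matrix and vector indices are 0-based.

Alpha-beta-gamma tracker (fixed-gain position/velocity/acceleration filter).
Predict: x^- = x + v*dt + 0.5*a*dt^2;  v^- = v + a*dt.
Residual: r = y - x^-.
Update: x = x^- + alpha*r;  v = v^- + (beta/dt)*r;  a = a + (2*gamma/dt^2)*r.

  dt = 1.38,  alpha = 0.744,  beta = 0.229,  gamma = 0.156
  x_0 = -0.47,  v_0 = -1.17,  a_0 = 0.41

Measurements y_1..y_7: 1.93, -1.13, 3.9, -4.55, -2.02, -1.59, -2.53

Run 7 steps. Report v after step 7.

v_post = -2.4394

step 1: x_pred=-1.6942  r=3.6242  x^+=1.0022  v^+=-0.0028  a^+=1.0038
step 2: x_pred=1.9541  r=-3.0841  x^+=-0.3405  v^+=0.8706  a^+=0.4985
step 3: x_pred=1.3356  r=2.5644  x^+=3.2435  v^+=1.9840  a^+=0.9186
step 4: x_pred=6.8562  r=-11.4062  x^+=-1.6300  v^+=1.3590  a^+=-0.9501
step 5: x_pred=-0.6593  r=-1.3607  x^+=-1.6717  v^+=-0.1780  a^+=-1.1730
step 6: x_pred=-3.0342  r=1.4442  x^+=-1.9597  v^+=-1.5571  a^+=-0.9364
step 7: x_pred=-5.0001  r=2.4701  x^+=-3.1623  v^+=-2.4394  a^+=-0.5317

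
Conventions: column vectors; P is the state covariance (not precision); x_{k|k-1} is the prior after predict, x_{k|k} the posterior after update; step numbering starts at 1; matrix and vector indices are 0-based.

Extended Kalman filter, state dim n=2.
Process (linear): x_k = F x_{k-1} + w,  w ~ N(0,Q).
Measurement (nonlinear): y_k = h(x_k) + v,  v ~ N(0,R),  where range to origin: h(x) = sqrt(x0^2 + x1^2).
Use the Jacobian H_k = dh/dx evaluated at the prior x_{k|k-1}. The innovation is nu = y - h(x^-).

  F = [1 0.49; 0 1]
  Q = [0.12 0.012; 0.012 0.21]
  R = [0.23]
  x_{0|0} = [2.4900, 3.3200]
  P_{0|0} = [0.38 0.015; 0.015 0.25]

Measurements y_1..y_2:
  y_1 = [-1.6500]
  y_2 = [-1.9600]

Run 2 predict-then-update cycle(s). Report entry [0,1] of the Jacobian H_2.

step 1: x^-=[4.1168, 3.3200]  P^-=[0.5747 0.1495; 0.1495 0.4600]  H_jac=[0.7784 0.6278]  S=[0.9056]  K=[0.5976; 0.4474]  nu=[-6.9387]  x^+=[-0.0299, 0.2159]  P^+=[0.2513 -0.0926; -0.0926 0.2788]
step 2: x^-=[0.0758, 0.2159]  P^-=[0.3474 0.0560; 0.0560 0.4888]  H_jac=[0.3314 0.9435]  S=[0.7382]  K=[0.2275; 0.6498]  nu=[-2.1888]  x^+=[-0.4221, -1.2063]  P^+=[0.3092 -0.0532; -0.0532 0.1771]

H_jac[0,1] = 0.9435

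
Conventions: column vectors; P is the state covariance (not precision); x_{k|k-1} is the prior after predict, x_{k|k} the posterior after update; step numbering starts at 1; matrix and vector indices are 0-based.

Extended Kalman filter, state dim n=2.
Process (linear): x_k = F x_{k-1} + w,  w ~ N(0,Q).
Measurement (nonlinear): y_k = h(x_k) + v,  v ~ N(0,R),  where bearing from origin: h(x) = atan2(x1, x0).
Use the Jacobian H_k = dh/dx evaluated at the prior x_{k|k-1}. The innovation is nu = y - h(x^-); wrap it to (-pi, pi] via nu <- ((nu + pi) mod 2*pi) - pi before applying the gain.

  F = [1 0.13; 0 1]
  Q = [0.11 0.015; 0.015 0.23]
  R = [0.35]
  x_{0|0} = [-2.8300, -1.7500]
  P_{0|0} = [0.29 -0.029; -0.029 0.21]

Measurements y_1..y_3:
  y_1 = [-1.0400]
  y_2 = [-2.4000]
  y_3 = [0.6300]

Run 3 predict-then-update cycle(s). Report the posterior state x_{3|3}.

x_post = [-3.7634, -1.0845]

step 1: x^-=[-3.0575, -1.7500]  P^-=[0.3960 0.0133; 0.0133 0.4400]  H_jac=[0.1410 -0.2464]  S=[0.3837]  K=[0.1370; -0.2777]  nu=[1.5817]  x^+=[-2.8408, -2.1892]  P^+=[0.3888 0.0279; 0.0279 0.4104]
step 2: x^-=[-3.1254, -2.1892]  P^-=[0.5130 0.0962; 0.0962 0.6404]  H_jac=[0.1504 -0.2146]  S=[0.3849]  K=[0.1467; -0.3196]  nu=[0.1306]  x^+=[-3.1062, -2.2309]  P^+=[0.5047 0.1143; 0.1143 0.6011]
step 3: x^-=[-3.3962, -2.2309]  P^-=[0.6546 0.2074; 0.2074 0.8311]  H_jac=[0.1351 -0.2057]  S=[0.3856]  K=[0.1187; -0.3707]  nu=[-3.0928]  x^+=[-3.7634, -1.0845]  P^+=[0.6492 0.2244; 0.2244 0.7781]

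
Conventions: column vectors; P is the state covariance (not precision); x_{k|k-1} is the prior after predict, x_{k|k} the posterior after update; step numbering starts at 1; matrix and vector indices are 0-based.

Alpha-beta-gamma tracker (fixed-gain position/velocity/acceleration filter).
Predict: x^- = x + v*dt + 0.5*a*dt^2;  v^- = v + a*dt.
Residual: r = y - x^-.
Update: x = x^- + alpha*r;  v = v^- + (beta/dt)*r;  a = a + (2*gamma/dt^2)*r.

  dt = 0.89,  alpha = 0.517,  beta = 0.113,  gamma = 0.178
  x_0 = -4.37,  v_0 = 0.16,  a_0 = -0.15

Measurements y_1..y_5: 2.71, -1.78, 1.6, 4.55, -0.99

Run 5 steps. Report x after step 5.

x_post = 4.2789

step 1: x_pred=-4.2870  r=6.9970  x^+=-0.6696  v^+=0.9149  a^+=2.9947
step 2: x_pred=1.3308  r=-3.1108  x^+=-0.2775  v^+=3.1852  a^+=1.5966
step 3: x_pred=3.1897  r=-1.5897  x^+=2.3678  v^+=4.4044  a^+=0.8822
step 4: x_pred=6.6371  r=-2.0871  x^+=5.5581  v^+=4.9245  a^+=-0.0559
step 5: x_pred=9.9188  r=-10.9088  x^+=4.2789  v^+=3.4898  a^+=-4.9587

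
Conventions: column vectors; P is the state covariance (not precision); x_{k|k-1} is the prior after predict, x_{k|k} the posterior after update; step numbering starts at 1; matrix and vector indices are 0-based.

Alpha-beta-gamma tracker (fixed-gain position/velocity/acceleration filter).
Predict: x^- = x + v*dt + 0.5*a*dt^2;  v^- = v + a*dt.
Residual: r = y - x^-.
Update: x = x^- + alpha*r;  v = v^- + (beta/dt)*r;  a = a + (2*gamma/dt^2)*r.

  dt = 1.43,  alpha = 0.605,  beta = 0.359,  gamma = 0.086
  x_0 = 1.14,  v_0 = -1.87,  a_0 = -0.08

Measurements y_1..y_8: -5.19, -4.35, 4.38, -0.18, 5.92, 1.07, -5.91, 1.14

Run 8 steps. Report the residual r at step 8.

resid = 3.4338

step 1: x_pred=-1.6159  r=-3.5741  x^+=-3.7782  v^+=-2.8817  a^+=-0.3806
step 2: x_pred=-8.2882  r=3.9382  x^+=-5.9056  v^+=-2.4373  a^+=-0.0494
step 3: x_pred=-9.4414  r=13.8214  x^+=-1.0795  v^+=0.9620  a^+=1.1132
step 4: x_pred=1.4343  r=-1.6143  x^+=0.4576  v^+=2.1485  a^+=0.9774
step 5: x_pred=4.5293  r=1.3907  x^+=5.3707  v^+=3.8953  a^+=1.0944
step 6: x_pred=12.0599  r=-10.9899  x^+=5.4110  v^+=2.7012  a^+=0.1700
step 7: x_pred=9.4475  r=-15.3575  x^+=0.1562  v^+=-0.9112  a^+=-1.1218
step 8: x_pred=-2.2938  r=3.4338  x^+=-0.2163  v^+=-1.6533  a^+=-0.8330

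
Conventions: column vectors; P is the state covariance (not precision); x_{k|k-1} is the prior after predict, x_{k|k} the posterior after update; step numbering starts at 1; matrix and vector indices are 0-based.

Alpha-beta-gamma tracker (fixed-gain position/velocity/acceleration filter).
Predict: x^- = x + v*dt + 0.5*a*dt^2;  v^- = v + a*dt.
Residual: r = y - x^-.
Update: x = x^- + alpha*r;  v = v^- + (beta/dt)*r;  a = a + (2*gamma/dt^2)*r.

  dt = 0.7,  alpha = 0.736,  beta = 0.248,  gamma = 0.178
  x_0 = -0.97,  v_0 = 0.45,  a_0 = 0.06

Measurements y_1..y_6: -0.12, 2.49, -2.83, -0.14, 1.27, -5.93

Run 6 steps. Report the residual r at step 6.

step 1: x_pred=-0.6403  r=0.5203  x^+=-0.2574  v^+=0.6763  a^+=0.4380
step 2: x_pred=0.3234  r=2.1666  x^+=1.9180  v^+=1.7505  a^+=2.0121
step 3: x_pred=3.6364  r=-6.4664  x^+=-1.1229  v^+=0.8681  a^+=-2.6859
step 4: x_pred=-1.1733  r=1.0333  x^+=-0.4128  v^+=-0.6460  a^+=-1.9352
step 5: x_pred=-1.3391  r=2.6091  x^+=0.5812  v^+=-1.0762  a^+=-0.0396
step 6: x_pred=-0.1819  r=-5.7481  x^+=-4.4125  v^+=-3.1405  a^+=-4.2158

resid = -5.7481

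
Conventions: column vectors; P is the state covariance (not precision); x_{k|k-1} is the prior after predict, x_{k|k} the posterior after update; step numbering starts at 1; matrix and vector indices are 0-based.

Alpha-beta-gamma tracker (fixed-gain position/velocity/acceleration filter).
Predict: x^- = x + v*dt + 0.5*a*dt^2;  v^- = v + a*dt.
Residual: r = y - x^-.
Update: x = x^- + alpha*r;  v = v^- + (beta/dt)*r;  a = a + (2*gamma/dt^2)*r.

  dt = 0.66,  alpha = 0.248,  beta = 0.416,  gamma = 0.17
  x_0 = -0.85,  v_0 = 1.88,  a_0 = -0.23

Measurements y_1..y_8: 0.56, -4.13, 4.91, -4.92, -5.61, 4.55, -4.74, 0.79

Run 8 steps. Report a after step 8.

step 1: x_pred=0.3407  r=0.2193  x^+=0.3951  v^+=1.8664  a^+=-0.0588
step 2: x_pred=1.6141  r=-5.7441  x^+=0.1896  v^+=-1.7929  a^+=-4.5423
step 3: x_pred=-1.9831  r=6.8931  x^+=-0.2736  v^+=-0.4461  a^+=0.8380
step 4: x_pred=-0.3855  r=-4.5345  x^+=-1.5101  v^+=-2.7512  a^+=-2.7013
step 5: x_pred=-3.9142  r=-1.6958  x^+=-4.3348  v^+=-5.6029  a^+=-4.0250
step 6: x_pred=-8.9093  r=13.4593  x^+=-5.5714  v^+=0.2241  a^+=6.4805
step 7: x_pred=-4.0121  r=-0.7279  x^+=-4.1926  v^+=4.0424  a^+=5.9123
step 8: x_pred=-0.2369  r=1.0269  x^+=0.0177  v^+=8.5918  a^+=6.7139

a_post = 6.7139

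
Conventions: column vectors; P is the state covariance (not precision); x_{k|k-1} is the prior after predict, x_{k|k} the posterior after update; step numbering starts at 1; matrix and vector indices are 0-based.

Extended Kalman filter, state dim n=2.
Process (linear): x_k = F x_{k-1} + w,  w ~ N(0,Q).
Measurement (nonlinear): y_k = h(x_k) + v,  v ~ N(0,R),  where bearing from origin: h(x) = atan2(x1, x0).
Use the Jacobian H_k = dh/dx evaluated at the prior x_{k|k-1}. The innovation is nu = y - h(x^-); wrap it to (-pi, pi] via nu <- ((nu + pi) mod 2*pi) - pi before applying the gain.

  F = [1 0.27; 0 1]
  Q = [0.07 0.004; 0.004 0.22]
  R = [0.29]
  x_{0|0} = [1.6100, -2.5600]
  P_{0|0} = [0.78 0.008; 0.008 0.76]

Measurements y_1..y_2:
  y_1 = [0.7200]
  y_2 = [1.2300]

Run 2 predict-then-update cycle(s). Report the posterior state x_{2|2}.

step 1: x^-=[0.9188, -2.5600]  P^-=[0.9097 0.2172; 0.2172 0.9800]  H_jac=[0.3460 0.1242]  S=[0.4327]  K=[0.7898; 0.4550]  nu=[1.9462]  x^+=[2.4560, -1.6745]  P^+=[0.6398 0.0617; 0.0617 0.8904]
step 2: x^-=[2.0039, -1.6745]  P^-=[0.8080 0.3061; 0.3061 1.1104]  H_jac=[0.2455 0.2938]  S=[0.4788]  K=[0.6023; 0.8385]  nu=[1.9261]  x^+=[3.1639, -0.0595]  P^+=[0.6343 0.0643; 0.0643 0.7738]

x_post = [3.1639, -0.0595]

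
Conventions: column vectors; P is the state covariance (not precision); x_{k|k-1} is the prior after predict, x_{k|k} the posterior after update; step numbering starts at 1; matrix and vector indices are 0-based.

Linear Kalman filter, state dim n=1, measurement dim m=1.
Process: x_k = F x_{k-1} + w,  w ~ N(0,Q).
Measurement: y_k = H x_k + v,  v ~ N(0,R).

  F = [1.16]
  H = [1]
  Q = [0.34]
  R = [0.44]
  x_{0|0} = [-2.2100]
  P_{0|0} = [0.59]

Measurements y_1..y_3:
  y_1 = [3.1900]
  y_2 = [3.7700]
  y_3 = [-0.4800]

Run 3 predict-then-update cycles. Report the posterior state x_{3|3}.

x_post = [1.0554]

step 1: x^-=[-2.5636]  P^-=[1.1339]  S=[1.5739]  K=[0.7204]  nu=[5.7536]  x^+=[1.5815]  P^+=[0.3170]
step 2: x^-=[1.8346]  P^-=[0.7665]  S=[1.2065]  K=[0.6353]  nu=[1.9354]  x^+=[3.0642]  P^+=[0.2795]
step 3: x^-=[3.5545]  P^-=[0.7162]  S=[1.1562]  K=[0.6194]  nu=[-4.0345]  x^+=[1.0554]  P^+=[0.2725]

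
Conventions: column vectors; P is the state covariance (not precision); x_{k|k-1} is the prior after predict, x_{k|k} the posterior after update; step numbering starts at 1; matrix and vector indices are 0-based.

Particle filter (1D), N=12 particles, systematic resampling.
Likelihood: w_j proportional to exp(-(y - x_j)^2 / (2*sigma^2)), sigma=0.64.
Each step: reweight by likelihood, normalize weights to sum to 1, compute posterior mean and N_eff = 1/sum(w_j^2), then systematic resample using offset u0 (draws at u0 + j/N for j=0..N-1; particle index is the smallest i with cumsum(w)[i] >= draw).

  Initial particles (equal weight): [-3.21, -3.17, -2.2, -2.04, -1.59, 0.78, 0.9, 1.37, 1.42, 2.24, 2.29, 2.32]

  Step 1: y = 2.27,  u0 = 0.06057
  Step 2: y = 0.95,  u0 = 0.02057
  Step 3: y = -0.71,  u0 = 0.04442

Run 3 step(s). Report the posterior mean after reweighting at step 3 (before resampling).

post_mean = 1.4016

step 1: w=[0.0000, 0.0000, 0.0000, 0.0000, 0.0000, 0.0168, 0.0256, 0.0942, 0.1048, 0.2529, 0.2531, 0.2525]  mean=2.0460  Neff=4.7041  idx=[7, 8, 8, 9, 9, 9, 10, 10, 10, 11, 11, 11]
step 2: w=[0.2396, 0.2269, 0.2269, 0.0390, 0.0390, 0.0390, 0.0332, 0.0332, 0.0332, 0.0301, 0.0301, 0.0301]  mean=1.6717  Neff=5.8505  idx=[0, 0, 0, 1, 1, 1, 2, 2, 2, 4, 7, 9]
step 3: w=[0.1307, 0.1307, 0.1307, 0.1011, 0.1011, 0.1011, 0.1011, 0.1011, 0.1011, 0.0006, 0.0004, 0.0003]  mean=1.4016  Neff=8.8847  idx=[0, 0, 1, 2, 2, 3, 4, 5, 6, 6, 7, 8]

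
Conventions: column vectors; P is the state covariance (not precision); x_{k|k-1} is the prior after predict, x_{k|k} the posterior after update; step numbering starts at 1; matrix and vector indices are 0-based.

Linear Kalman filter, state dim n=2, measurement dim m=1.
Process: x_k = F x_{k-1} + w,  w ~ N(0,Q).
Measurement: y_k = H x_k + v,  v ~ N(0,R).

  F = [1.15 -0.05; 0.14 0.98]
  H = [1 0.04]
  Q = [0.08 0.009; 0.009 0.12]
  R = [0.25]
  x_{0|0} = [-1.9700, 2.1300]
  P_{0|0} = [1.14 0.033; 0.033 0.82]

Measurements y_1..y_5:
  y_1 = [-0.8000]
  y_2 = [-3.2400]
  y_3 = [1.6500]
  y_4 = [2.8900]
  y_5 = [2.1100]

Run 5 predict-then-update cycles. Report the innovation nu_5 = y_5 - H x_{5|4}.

step 1: x^-=[-2.3720, 1.8116]  P^-=[1.5859 0.1893; 0.1893 0.9389]  S=[1.8526]  K=[0.8602; 0.1225]  nu=[1.4995]  x^+=[-1.0822, 1.9952]  P^+=[0.2153 -0.0058; -0.0058 0.9111]
step 2: x^-=[-1.3443, 1.8038]  P^-=[0.3676 -0.0075; -0.0075 0.9977]  S=[0.6186]  K=[0.5938; 0.0524]  nu=[-1.9679]  x^+=[-2.5128, 1.7008]  P^+=[0.1495 -0.0267; -0.0267 0.9960]
step 3: x^-=[-2.9747, 1.3150]  P^-=[0.2833 -0.0457; -0.0457 1.0721]  S=[0.5314]  K=[0.5297; -0.0053]  nu=[4.5721]  x^+=[-0.5528, 1.2909]  P^+=[0.1342 -0.0442; -0.0442 1.0721]
step 4: x^-=[-0.7002, 1.1877]  P^-=[0.2652 -0.0714; -0.0714 1.1402]  S=[0.5114]  K=[0.5131; -0.0505]  nu=[3.5427]  x^+=[1.1176, 1.0087]  P^+=[0.1306 -0.0582; -0.0582 1.1389]
step 5: x^-=[1.2348, 1.1450]  P^-=[0.2623 -0.0909; -0.0909 1.2004]  S=[0.5069]  K=[0.5102; -0.0847]  nu=[0.8294]  x^+=[1.6580, 1.0748]  P^+=[0.1303 -0.0690; -0.0690 1.1967]

innov = [0.8294]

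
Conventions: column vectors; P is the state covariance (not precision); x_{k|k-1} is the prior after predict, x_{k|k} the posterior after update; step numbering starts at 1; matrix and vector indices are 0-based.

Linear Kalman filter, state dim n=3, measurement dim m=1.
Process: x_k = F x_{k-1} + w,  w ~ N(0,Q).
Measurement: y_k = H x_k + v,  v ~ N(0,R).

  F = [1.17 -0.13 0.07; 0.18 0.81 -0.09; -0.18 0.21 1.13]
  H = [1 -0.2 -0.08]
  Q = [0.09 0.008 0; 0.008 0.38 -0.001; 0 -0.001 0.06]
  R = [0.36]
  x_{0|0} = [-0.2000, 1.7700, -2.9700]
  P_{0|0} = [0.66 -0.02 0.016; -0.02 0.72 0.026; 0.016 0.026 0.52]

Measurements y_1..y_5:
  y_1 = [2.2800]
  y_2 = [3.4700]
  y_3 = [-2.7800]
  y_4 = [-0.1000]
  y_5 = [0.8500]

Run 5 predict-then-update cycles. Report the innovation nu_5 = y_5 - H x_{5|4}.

innov = [2.0341]

step 1: x^-=[-0.6720, 1.6650, -2.9484]  P^-=[1.0164 0.0497 -0.1054; 0.0497 0.8678 0.0762; -0.1054 0.0762 0.7845]  S=[1.4156]  K=[0.7170; -0.0918; -0.1295]  nu=[3.0491]  x^+=[1.5141, 1.3851, -3.3434]  P^+=[0.2888 0.1429 0.0261; 0.1429 0.8559 0.0593; 0.0261 0.0593 0.7607]
step 2: x^-=[1.3574, 1.6954, -3.7597]  P^-=[0.4632 0.1076 0.0408; 0.1076 0.9893 0.1014; 0.0408 0.1014 1.0852]  S=[0.8234]  K=[0.5325; -0.1195; -0.0806]  nu=[2.1509]  x^+=[2.5027, 1.4384, -3.9330]  P^+=[0.2298 0.1600 0.0761; 0.1600 0.9775 0.0934; 0.0761 0.0934 1.0799]
step 3: x^-=[2.4658, 1.9696, -4.5927]  P^-=[0.3884 0.0939 0.1407; 0.0939 1.0681 0.1312; 0.1407 0.1312 1.4907]  S=[0.7448]  K=[0.4812; -0.1749; -0.0065]  nu=[-5.2193]  x^+=[-0.0456, 2.8823, -4.5588]  P^+=[0.2160 0.1565 0.1430; 0.1565 1.0453 0.1304; 0.1430 0.1304 1.4907]
step 4: x^-=[-0.7472, 2.7368, -4.5379]  P^-=[0.3840 0.0744 0.2560; 0.0744 1.1069 0.1496; 0.2560 0.1496 2.0084]  S=[0.7353]  K=[0.4742; -0.2162; 0.0890]  nu=[0.8315]  x^+=[-0.3529, 2.5570, -4.4639]  P^+=[0.2187 0.1498 0.2250; 0.1498 1.0725 0.1637; 0.2250 0.1637 2.0026]
step 5: x^-=[-1.0577, 2.4094, -4.4437]  P^-=[0.4056 0.0573 0.3964; 0.0573 1.1195 0.1507; 0.3964 0.1507 2.6464]  S=[0.7458]  K=[0.4860; -0.2396; 0.2072]  nu=[2.0341]  x^+=[-0.0692, 1.9220, -4.0223]  P^+=[0.2295 0.1441 0.3213; 0.1441 1.0767 0.1877; 0.3213 0.1877 2.6144]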